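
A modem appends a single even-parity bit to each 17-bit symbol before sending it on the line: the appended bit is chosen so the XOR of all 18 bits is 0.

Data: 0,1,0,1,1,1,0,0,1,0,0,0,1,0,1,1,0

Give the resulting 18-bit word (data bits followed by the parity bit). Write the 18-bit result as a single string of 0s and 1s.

010111001000101100

XOR of the 17 data bits: 0⊕1⊕0⊕1⊕1⊕1⊕0⊕0⊕1⊕0⊕0⊕0⊕1⊕0⊕1⊕1⊕0 = 0
Parity bit = 0 (so all 18 bits XOR to 0).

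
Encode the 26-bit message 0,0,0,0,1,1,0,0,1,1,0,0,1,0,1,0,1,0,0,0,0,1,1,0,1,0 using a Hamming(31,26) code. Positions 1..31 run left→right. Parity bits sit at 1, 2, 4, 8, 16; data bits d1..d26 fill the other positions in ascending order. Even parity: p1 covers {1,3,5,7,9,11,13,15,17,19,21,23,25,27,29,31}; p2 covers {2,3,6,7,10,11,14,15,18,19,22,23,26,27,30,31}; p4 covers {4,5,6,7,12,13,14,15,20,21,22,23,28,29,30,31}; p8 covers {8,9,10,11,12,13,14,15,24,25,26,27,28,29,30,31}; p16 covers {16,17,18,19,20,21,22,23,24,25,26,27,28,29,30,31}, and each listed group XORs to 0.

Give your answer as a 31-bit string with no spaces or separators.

Place data at non-parity positions: p1 p2 0 p4 0 0 0 p8 1 1 0 0 1 1 0 p16 0 1 0 1 0 1 0 0 0 0 1 1 0 1 0
p1 (pos 1,3,5,7,9,11,13,15,17,19,21,23,25,27,29,31): XOR of data positions = 0⊕0⊕0⊕1⊕0⊕1⊕0⊕0⊕0⊕0⊕0⊕0⊕1⊕0⊕0 = 1
p2 (pos 2,3,6,7,10,11,14,15,18,19,22,23,26,27,30,31): XOR of data positions = 0⊕0⊕0⊕1⊕0⊕1⊕0⊕1⊕0⊕1⊕0⊕0⊕1⊕1⊕0 = 0
p4 (pos 4,5,6,7,12,13,14,15,20,21,22,23,28,29,30,31): XOR of data positions = 0⊕0⊕0⊕0⊕1⊕1⊕0⊕1⊕0⊕1⊕0⊕1⊕0⊕1⊕0 = 0
p8 (pos 8,9,10,11,12,13,14,15,24,25,26,27,28,29,30,31): XOR of data positions = 1⊕1⊕0⊕0⊕1⊕1⊕0⊕0⊕0⊕0⊕1⊕1⊕0⊕1⊕0 = 1
p16 (pos 16,17,18,19,20,21,22,23,24,25,26,27,28,29,30,31): XOR of data positions = 0⊕1⊕0⊕1⊕0⊕1⊕0⊕0⊕0⊕0⊕1⊕1⊕0⊕1⊕0 = 0
Codeword: 1000000111001100010101000011010

1000000111001100010101000011010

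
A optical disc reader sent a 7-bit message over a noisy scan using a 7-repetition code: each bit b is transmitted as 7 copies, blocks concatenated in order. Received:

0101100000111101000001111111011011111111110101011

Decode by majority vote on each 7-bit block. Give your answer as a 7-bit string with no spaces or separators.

0101111

Block 1 (0101100): 3 ones → 0
Block 2 (0001111): 4 ones → 1
Block 3 (0100000): 1 one → 0
Block 4 (1111111): 7 ones → 1
Block 5 (0110111): 5 ones → 1
Block 6 (1111111): 7 ones → 1
Block 7 (0101011): 4 ones → 1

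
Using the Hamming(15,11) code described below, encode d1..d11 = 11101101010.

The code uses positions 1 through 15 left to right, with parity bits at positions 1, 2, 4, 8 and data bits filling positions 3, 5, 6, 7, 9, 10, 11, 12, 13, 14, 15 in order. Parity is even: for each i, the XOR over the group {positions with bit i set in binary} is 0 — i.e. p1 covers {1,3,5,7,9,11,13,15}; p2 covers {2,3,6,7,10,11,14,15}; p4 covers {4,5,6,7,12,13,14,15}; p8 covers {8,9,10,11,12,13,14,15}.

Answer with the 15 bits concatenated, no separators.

101011001101010

Place data at non-parity positions: p1 p2 1 p4 1 1 0 p8 1 1 0 1 0 1 0
p1 (pos 1,3,5,7,9,11,13,15): XOR of data positions = 1⊕1⊕0⊕1⊕0⊕0⊕0 = 1
p2 (pos 2,3,6,7,10,11,14,15): XOR of data positions = 1⊕1⊕0⊕1⊕0⊕1⊕0 = 0
p4 (pos 4,5,6,7,12,13,14,15): XOR of data positions = 1⊕1⊕0⊕1⊕0⊕1⊕0 = 0
p8 (pos 8,9,10,11,12,13,14,15): XOR of data positions = 1⊕1⊕0⊕1⊕0⊕1⊕0 = 0
Codeword: 101011001101010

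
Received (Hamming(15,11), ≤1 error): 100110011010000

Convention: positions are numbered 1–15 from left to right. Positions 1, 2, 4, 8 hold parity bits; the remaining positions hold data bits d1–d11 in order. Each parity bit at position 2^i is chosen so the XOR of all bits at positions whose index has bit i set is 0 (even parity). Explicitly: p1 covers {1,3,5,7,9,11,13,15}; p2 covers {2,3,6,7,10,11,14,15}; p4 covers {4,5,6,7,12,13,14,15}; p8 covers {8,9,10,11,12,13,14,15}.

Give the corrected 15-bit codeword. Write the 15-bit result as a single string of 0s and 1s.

100110011110000

s1 (pos 1,3,5,7,9,11,13,15): 1⊕0⊕1⊕0⊕1⊕1⊕0⊕0 = 0
s2 (pos 2,3,6,7,10,11,14,15): 0⊕0⊕0⊕0⊕0⊕1⊕0⊕0 = 1
s4 (pos 4,5,6,7,12,13,14,15): 1⊕1⊕0⊕0⊕0⊕0⊕0⊕0 = 0
s8 (pos 8,9,10,11,12,13,14,15): 1⊕1⊕0⊕1⊕0⊕0⊕0⊕0 = 1
Syndrome s8…s1 = 1010 → error at position 10.
Flip position 10: 100110011010000 → 100110011110000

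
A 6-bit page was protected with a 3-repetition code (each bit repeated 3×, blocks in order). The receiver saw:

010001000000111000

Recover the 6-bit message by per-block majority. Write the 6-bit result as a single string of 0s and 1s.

Block 1 (010): 1 one → 0
Block 2 (001): 1 one → 0
Block 3 (000): 0 ones → 0
Block 4 (000): 0 ones → 0
Block 5 (111): 3 ones → 1
Block 6 (000): 0 ones → 0

000010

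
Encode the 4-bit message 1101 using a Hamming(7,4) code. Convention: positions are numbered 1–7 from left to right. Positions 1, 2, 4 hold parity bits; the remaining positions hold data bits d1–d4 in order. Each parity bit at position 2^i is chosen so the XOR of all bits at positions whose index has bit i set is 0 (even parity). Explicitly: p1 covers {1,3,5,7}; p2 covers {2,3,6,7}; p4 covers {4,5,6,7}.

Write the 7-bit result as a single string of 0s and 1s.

1010101

Place data at non-parity positions: p1 p2 1 p4 1 0 1
p1 (pos 1,3,5,7): XOR of data positions = 1⊕1⊕1 = 1
p2 (pos 2,3,6,7): XOR of data positions = 1⊕0⊕1 = 0
p4 (pos 4,5,6,7): XOR of data positions = 1⊕0⊕1 = 0
Codeword: 1010101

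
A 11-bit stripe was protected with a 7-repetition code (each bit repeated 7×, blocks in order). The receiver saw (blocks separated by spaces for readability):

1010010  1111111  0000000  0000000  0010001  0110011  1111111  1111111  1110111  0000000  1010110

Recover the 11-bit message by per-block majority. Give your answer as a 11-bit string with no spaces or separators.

Block 1 (1010010): 3 ones → 0
Block 2 (1111111): 7 ones → 1
Block 3 (0000000): 0 ones → 0
Block 4 (0000000): 0 ones → 0
Block 5 (0010001): 2 ones → 0
Block 6 (0110011): 4 ones → 1
Block 7 (1111111): 7 ones → 1
Block 8 (1111111): 7 ones → 1
Block 9 (1110111): 6 ones → 1
Block 10 (0000000): 0 ones → 0
Block 11 (1010110): 4 ones → 1

01000111101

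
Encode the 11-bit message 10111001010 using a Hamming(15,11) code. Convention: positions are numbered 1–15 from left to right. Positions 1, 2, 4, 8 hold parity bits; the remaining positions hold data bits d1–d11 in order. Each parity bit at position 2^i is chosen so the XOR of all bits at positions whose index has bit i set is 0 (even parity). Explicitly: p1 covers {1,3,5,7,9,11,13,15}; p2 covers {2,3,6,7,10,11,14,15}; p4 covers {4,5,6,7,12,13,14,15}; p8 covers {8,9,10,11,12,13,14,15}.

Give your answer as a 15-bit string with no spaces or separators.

Place data at non-parity positions: p1 p2 1 p4 0 1 1 p8 1 0 0 1 0 1 0
p1 (pos 1,3,5,7,9,11,13,15): XOR of data positions = 1⊕0⊕1⊕1⊕0⊕0⊕0 = 1
p2 (pos 2,3,6,7,10,11,14,15): XOR of data positions = 1⊕1⊕1⊕0⊕0⊕1⊕0 = 0
p4 (pos 4,5,6,7,12,13,14,15): XOR of data positions = 0⊕1⊕1⊕1⊕0⊕1⊕0 = 0
p8 (pos 8,9,10,11,12,13,14,15): XOR of data positions = 1⊕0⊕0⊕1⊕0⊕1⊕0 = 1
Codeword: 101001111001010

101001111001010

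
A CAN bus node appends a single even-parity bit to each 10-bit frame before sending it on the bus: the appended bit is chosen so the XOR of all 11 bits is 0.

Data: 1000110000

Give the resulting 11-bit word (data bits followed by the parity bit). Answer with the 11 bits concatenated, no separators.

10001100001

XOR of the 10 data bits: 1⊕0⊕0⊕0⊕1⊕1⊕0⊕0⊕0⊕0 = 1
Parity bit = 1 (so all 11 bits XOR to 0).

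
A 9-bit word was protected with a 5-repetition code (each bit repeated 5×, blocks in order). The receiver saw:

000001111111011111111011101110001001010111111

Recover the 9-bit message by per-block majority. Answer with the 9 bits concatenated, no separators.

Block 1 (00000): 0 ones → 0
Block 2 (11111): 5 ones → 1
Block 3 (11011): 4 ones → 1
Block 4 (11111): 5 ones → 1
Block 5 (10111): 4 ones → 1
Block 6 (01110): 3 ones → 1
Block 7 (00100): 1 one → 0
Block 8 (10101): 3 ones → 1
Block 9 (11111): 5 ones → 1

011111011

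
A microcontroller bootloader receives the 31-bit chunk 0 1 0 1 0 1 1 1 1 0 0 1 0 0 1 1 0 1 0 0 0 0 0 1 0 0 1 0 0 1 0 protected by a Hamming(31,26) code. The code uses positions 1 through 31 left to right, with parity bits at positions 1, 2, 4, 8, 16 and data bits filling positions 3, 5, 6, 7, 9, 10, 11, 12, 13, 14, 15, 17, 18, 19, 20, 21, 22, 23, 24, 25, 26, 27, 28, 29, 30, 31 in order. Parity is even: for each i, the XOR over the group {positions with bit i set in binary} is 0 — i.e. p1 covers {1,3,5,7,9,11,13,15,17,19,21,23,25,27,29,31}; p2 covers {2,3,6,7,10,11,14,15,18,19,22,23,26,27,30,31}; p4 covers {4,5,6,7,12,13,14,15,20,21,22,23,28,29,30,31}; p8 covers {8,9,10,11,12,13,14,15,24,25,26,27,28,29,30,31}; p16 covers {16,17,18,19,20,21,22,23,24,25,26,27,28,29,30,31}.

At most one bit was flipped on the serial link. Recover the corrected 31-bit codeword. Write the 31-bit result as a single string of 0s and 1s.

0101011110010011010000010110010

s1 (pos 1,3,5,7,9,11,13,15,17,19,21,23,25,27,29,31): 0⊕0⊕0⊕1⊕1⊕0⊕0⊕1⊕0⊕0⊕0⊕0⊕0⊕1⊕0⊕0 = 0
s2 (pos 2,3,6,7,10,11,14,15,18,19,22,23,26,27,30,31): 1⊕0⊕1⊕1⊕0⊕0⊕0⊕1⊕1⊕0⊕0⊕0⊕0⊕1⊕1⊕0 = 1
s4 (pos 4,5,6,7,12,13,14,15,20,21,22,23,28,29,30,31): 1⊕0⊕1⊕1⊕1⊕0⊕0⊕1⊕0⊕0⊕0⊕0⊕0⊕0⊕1⊕0 = 0
s8 (pos 8,9,10,11,12,13,14,15,24,25,26,27,28,29,30,31): 1⊕1⊕0⊕0⊕1⊕0⊕0⊕1⊕1⊕0⊕0⊕1⊕0⊕0⊕1⊕0 = 1
s16 (pos 16,17,18,19,20,21,22,23,24,25,26,27,28,29,30,31): 1⊕0⊕1⊕0⊕0⊕0⊕0⊕0⊕1⊕0⊕0⊕1⊕0⊕0⊕1⊕0 = 1
Syndrome s16…s1 = 11010 → error at position 26.
Flip position 26: 0101011110010011010000010010010 → 0101011110010011010000010110010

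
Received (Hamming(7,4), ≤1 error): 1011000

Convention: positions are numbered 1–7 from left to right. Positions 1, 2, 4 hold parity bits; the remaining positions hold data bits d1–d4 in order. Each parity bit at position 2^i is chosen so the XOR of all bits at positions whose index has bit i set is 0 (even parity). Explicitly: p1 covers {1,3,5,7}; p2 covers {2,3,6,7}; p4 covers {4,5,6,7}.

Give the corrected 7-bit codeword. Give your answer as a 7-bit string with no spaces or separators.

1011010

s1 (pos 1,3,5,7): 1⊕1⊕0⊕0 = 0
s2 (pos 2,3,6,7): 0⊕1⊕0⊕0 = 1
s4 (pos 4,5,6,7): 1⊕0⊕0⊕0 = 1
Syndrome s4…s1 = 110 → error at position 6.
Flip position 6: 1011000 → 1011010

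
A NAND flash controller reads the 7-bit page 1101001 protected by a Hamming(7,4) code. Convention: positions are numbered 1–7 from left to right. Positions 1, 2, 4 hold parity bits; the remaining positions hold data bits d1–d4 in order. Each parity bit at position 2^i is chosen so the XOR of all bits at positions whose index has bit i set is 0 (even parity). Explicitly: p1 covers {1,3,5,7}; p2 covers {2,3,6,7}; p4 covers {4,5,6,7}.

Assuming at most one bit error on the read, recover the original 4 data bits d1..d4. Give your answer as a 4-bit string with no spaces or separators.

s1 (pos 1,3,5,7): 1⊕0⊕0⊕1 = 0
s2 (pos 2,3,6,7): 1⊕0⊕0⊕1 = 0
s4 (pos 4,5,6,7): 1⊕0⊕0⊕1 = 0
Syndrome s4…s1 = 000 → no error.
Read data bits from positions 3,5,6,7: 0001

0001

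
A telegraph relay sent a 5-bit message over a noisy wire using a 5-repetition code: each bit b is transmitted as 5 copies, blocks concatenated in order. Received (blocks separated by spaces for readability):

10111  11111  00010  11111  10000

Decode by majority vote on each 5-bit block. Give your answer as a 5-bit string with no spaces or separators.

11010

Block 1 (10111): 4 ones → 1
Block 2 (11111): 5 ones → 1
Block 3 (00010): 1 one → 0
Block 4 (11111): 5 ones → 1
Block 5 (10000): 1 one → 0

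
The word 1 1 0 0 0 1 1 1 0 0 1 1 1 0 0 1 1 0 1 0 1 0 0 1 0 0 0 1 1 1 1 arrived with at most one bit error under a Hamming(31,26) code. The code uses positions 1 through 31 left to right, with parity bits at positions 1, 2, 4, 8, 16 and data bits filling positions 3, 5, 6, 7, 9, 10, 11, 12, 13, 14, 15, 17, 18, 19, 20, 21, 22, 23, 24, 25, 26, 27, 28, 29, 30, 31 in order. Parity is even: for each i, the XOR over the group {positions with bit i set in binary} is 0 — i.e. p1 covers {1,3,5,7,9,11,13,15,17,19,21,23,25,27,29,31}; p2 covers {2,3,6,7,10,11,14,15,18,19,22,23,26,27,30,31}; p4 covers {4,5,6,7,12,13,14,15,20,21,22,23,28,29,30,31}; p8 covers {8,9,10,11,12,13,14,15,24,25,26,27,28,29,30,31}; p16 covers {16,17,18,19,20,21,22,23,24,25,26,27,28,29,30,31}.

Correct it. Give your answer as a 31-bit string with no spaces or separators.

s1 (pos 1,3,5,7,9,11,13,15,17,19,21,23,25,27,29,31): 1⊕0⊕0⊕1⊕0⊕1⊕1⊕0⊕1⊕1⊕1⊕0⊕0⊕0⊕1⊕1 = 1
s2 (pos 2,3,6,7,10,11,14,15,18,19,22,23,26,27,30,31): 1⊕0⊕1⊕1⊕0⊕1⊕0⊕0⊕0⊕1⊕0⊕0⊕0⊕0⊕1⊕1 = 1
s4 (pos 4,5,6,7,12,13,14,15,20,21,22,23,28,29,30,31): 0⊕0⊕1⊕1⊕1⊕1⊕0⊕0⊕0⊕1⊕0⊕0⊕1⊕1⊕1⊕1 = 1
s8 (pos 8,9,10,11,12,13,14,15,24,25,26,27,28,29,30,31): 1⊕0⊕0⊕1⊕1⊕1⊕0⊕0⊕1⊕0⊕0⊕0⊕1⊕1⊕1⊕1 = 1
s16 (pos 16,17,18,19,20,21,22,23,24,25,26,27,28,29,30,31): 1⊕1⊕0⊕1⊕0⊕1⊕0⊕0⊕1⊕0⊕0⊕0⊕1⊕1⊕1⊕1 = 1
Syndrome s16…s1 = 11111 → error at position 31.
Flip position 31: 1100011100111001101010010001111 → 1100011100111001101010010001110

1100011100111001101010010001110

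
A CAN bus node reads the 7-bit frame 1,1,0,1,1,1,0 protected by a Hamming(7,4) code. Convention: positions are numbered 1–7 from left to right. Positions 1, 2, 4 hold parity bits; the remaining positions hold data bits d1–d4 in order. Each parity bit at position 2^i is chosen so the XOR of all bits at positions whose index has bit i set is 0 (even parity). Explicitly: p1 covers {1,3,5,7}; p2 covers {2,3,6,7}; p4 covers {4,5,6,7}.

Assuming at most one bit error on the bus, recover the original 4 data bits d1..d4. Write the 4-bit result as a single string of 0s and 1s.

s1 (pos 1,3,5,7): 1⊕0⊕1⊕0 = 0
s2 (pos 2,3,6,7): 1⊕0⊕1⊕0 = 0
s4 (pos 4,5,6,7): 1⊕1⊕1⊕0 = 1
Syndrome s4…s1 = 100 → error at position 4.
Flip position 4: 1101110 → 1100110
Read data bits from positions 3,5,6,7: 0110

0110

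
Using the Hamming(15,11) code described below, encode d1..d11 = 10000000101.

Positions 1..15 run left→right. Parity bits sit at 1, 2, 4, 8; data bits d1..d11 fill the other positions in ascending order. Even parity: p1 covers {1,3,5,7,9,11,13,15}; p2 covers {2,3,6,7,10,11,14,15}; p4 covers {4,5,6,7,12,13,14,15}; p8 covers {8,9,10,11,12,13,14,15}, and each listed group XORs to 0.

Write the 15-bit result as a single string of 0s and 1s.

Place data at non-parity positions: p1 p2 1 p4 0 0 0 p8 0 0 0 0 1 0 1
p1 (pos 1,3,5,7,9,11,13,15): XOR of data positions = 1⊕0⊕0⊕0⊕0⊕1⊕1 = 1
p2 (pos 2,3,6,7,10,11,14,15): XOR of data positions = 1⊕0⊕0⊕0⊕0⊕0⊕1 = 0
p4 (pos 4,5,6,7,12,13,14,15): XOR of data positions = 0⊕0⊕0⊕0⊕1⊕0⊕1 = 0
p8 (pos 8,9,10,11,12,13,14,15): XOR of data positions = 0⊕0⊕0⊕0⊕1⊕0⊕1 = 0
Codeword: 101000000000101

101000000000101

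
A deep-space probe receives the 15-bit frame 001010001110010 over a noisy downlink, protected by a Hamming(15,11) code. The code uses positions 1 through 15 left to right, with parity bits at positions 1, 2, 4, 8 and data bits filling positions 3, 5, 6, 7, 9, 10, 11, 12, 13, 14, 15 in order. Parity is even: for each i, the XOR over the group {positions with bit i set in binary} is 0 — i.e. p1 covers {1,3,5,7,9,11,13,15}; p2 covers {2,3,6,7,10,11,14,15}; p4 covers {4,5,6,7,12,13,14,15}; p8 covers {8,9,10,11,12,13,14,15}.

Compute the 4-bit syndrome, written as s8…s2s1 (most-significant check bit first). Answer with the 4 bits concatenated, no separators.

0000

s1 (pos 1,3,5,7,9,11,13,15): 0⊕1⊕1⊕0⊕1⊕1⊕0⊕0 = 0
s2 (pos 2,3,6,7,10,11,14,15): 0⊕1⊕0⊕0⊕1⊕1⊕1⊕0 = 0
s4 (pos 4,5,6,7,12,13,14,15): 0⊕1⊕0⊕0⊕0⊕0⊕1⊕0 = 0
s8 (pos 8,9,10,11,12,13,14,15): 0⊕1⊕1⊕1⊕0⊕0⊕1⊕0 = 0
Syndrome s8…s1 = 0000 → no error.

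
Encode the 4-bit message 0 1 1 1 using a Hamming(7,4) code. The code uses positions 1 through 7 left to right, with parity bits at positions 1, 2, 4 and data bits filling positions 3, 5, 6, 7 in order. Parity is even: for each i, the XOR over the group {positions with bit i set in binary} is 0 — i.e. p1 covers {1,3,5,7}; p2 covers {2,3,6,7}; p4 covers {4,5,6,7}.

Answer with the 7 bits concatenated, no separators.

0001111

Place data at non-parity positions: p1 p2 0 p4 1 1 1
p1 (pos 1,3,5,7): XOR of data positions = 0⊕1⊕1 = 0
p2 (pos 2,3,6,7): XOR of data positions = 0⊕1⊕1 = 0
p4 (pos 4,5,6,7): XOR of data positions = 1⊕1⊕1 = 1
Codeword: 0001111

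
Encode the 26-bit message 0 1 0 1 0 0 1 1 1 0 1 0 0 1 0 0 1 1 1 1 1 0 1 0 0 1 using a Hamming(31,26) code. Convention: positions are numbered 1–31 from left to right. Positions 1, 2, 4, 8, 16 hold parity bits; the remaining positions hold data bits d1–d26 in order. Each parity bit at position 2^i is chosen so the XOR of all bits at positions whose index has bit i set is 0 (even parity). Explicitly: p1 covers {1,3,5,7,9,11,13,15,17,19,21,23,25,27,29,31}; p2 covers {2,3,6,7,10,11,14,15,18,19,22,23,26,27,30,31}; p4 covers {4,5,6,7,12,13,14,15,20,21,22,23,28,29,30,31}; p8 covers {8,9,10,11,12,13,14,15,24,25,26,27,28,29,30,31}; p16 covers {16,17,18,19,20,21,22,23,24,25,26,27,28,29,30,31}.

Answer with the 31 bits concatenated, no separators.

Place data at non-parity positions: p1 p2 0 p4 1 0 1 p8 0 0 1 1 1 0 1 p16 0 0 1 0 0 1 1 1 1 1 0 1 0 0 1
p1 (pos 1,3,5,7,9,11,13,15,17,19,21,23,25,27,29,31): XOR of data positions = 0⊕1⊕1⊕0⊕1⊕1⊕1⊕0⊕1⊕0⊕1⊕1⊕0⊕0⊕1 = 1
p2 (pos 2,3,6,7,10,11,14,15,18,19,22,23,26,27,30,31): XOR of data positions = 0⊕0⊕1⊕0⊕1⊕0⊕1⊕0⊕1⊕1⊕1⊕1⊕0⊕0⊕1 = 0
p4 (pos 4,5,6,7,12,13,14,15,20,21,22,23,28,29,30,31): XOR of data positions = 1⊕0⊕1⊕1⊕1⊕0⊕1⊕0⊕0⊕1⊕1⊕1⊕0⊕0⊕1 = 1
p8 (pos 8,9,10,11,12,13,14,15,24,25,26,27,28,29,30,31): XOR of data positions = 0⊕0⊕1⊕1⊕1⊕0⊕1⊕1⊕1⊕1⊕0⊕1⊕0⊕0⊕1 = 1
p16 (pos 16,17,18,19,20,21,22,23,24,25,26,27,28,29,30,31): XOR of data positions = 0⊕0⊕1⊕0⊕0⊕1⊕1⊕1⊕1⊕1⊕0⊕1⊕0⊕0⊕1 = 0
Codeword: 1001101100111010001001111101001

1001101100111010001001111101001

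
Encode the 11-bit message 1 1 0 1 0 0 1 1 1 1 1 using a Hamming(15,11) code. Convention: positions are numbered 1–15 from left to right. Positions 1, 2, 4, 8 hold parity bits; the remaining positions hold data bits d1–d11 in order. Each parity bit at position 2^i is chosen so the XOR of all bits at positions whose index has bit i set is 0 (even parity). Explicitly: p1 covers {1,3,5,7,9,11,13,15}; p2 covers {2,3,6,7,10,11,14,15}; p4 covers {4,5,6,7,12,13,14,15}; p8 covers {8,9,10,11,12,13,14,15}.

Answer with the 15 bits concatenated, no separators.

Place data at non-parity positions: p1 p2 1 p4 1 0 1 p8 0 0 1 1 1 1 1
p1 (pos 1,3,5,7,9,11,13,15): XOR of data positions = 1⊕1⊕1⊕0⊕1⊕1⊕1 = 0
p2 (pos 2,3,6,7,10,11,14,15): XOR of data positions = 1⊕0⊕1⊕0⊕1⊕1⊕1 = 1
p4 (pos 4,5,6,7,12,13,14,15): XOR of data positions = 1⊕0⊕1⊕1⊕1⊕1⊕1 = 0
p8 (pos 8,9,10,11,12,13,14,15): XOR of data positions = 0⊕0⊕1⊕1⊕1⊕1⊕1 = 1
Codeword: 011010110011111

011010110011111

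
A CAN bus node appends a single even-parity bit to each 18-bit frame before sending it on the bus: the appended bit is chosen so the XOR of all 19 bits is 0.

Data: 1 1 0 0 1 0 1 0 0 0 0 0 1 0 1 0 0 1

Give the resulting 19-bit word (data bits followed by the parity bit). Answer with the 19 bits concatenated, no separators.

XOR of the 18 data bits: 1⊕1⊕0⊕0⊕1⊕0⊕1⊕0⊕0⊕0⊕0⊕0⊕1⊕0⊕1⊕0⊕0⊕1 = 1
Parity bit = 1 (so all 19 bits XOR to 0).

1100101000001010011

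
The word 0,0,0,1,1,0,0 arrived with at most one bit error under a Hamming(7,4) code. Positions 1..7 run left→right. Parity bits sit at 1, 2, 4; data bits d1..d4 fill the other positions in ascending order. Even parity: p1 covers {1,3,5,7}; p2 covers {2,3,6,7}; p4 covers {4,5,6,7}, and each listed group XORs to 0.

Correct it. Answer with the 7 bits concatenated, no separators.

1001100

s1 (pos 1,3,5,7): 0⊕0⊕1⊕0 = 1
s2 (pos 2,3,6,7): 0⊕0⊕0⊕0 = 0
s4 (pos 4,5,6,7): 1⊕1⊕0⊕0 = 0
Syndrome s4…s1 = 001 → error at position 1.
Flip position 1: 0001100 → 1001100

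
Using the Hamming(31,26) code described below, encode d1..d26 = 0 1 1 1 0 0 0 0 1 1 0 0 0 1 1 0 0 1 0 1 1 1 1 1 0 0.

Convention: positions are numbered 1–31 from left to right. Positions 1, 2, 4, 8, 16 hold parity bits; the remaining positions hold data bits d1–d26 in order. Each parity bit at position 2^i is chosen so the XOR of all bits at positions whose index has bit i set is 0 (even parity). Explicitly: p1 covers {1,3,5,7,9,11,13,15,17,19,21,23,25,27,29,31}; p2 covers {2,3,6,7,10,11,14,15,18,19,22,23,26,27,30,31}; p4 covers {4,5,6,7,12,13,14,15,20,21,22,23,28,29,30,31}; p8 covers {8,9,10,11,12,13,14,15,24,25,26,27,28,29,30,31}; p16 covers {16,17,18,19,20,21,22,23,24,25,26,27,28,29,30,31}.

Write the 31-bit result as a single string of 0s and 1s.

Place data at non-parity positions: p1 p2 0 p4 1 1 1 p8 0 0 0 0 1 1 0 p16 0 0 1 1 0 0 1 0 1 1 1 1 1 0 0
p1 (pos 1,3,5,7,9,11,13,15,17,19,21,23,25,27,29,31): XOR of data positions = 0⊕1⊕1⊕0⊕0⊕1⊕0⊕0⊕1⊕0⊕1⊕1⊕1⊕1⊕0 = 0
p2 (pos 2,3,6,7,10,11,14,15,18,19,22,23,26,27,30,31): XOR of data positions = 0⊕1⊕1⊕0⊕0⊕1⊕0⊕0⊕1⊕0⊕1⊕1⊕1⊕0⊕0 = 1
p4 (pos 4,5,6,7,12,13,14,15,20,21,22,23,28,29,30,31): XOR of data positions = 1⊕1⊕1⊕0⊕1⊕1⊕0⊕1⊕0⊕0⊕1⊕1⊕1⊕0⊕0 = 1
p8 (pos 8,9,10,11,12,13,14,15,24,25,26,27,28,29,30,31): XOR of data positions = 0⊕0⊕0⊕0⊕1⊕1⊕0⊕0⊕1⊕1⊕1⊕1⊕1⊕0⊕0 = 1
p16 (pos 16,17,18,19,20,21,22,23,24,25,26,27,28,29,30,31): XOR of data positions = 0⊕0⊕1⊕1⊕0⊕0⊕1⊕0⊕1⊕1⊕1⊕1⊕1⊕0⊕0 = 0
Codeword: 0101111100001100001100101111100

0101111100001100001100101111100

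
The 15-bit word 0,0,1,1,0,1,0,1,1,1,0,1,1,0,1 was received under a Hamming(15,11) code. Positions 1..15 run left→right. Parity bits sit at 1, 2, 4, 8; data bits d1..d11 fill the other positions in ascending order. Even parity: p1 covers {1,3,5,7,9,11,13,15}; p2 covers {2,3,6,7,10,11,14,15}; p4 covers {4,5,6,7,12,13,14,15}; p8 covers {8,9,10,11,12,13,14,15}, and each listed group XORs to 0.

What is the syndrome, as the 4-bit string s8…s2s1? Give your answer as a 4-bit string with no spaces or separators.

s1 (pos 1,3,5,7,9,11,13,15): 0⊕1⊕0⊕0⊕1⊕0⊕1⊕1 = 0
s2 (pos 2,3,6,7,10,11,14,15): 0⊕1⊕1⊕0⊕1⊕0⊕0⊕1 = 0
s4 (pos 4,5,6,7,12,13,14,15): 1⊕0⊕1⊕0⊕1⊕1⊕0⊕1 = 1
s8 (pos 8,9,10,11,12,13,14,15): 1⊕1⊕1⊕0⊕1⊕1⊕0⊕1 = 0
Syndrome s8…s1 = 0100 → error at position 4.

0100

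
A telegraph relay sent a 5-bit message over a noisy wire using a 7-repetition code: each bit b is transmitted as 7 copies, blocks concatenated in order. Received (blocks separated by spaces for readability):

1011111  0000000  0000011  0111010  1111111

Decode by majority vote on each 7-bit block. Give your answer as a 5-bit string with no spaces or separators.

Block 1 (1011111): 6 ones → 1
Block 2 (0000000): 0 ones → 0
Block 3 (0000011): 2 ones → 0
Block 4 (0111010): 4 ones → 1
Block 5 (1111111): 7 ones → 1

10011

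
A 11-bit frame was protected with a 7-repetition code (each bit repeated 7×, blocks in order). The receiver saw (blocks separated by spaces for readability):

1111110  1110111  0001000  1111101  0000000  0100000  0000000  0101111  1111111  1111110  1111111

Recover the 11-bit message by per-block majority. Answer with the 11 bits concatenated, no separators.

Block 1 (1111110): 6 ones → 1
Block 2 (1110111): 6 ones → 1
Block 3 (0001000): 1 one → 0
Block 4 (1111101): 6 ones → 1
Block 5 (0000000): 0 ones → 0
Block 6 (0100000): 1 one → 0
Block 7 (0000000): 0 ones → 0
Block 8 (0101111): 5 ones → 1
Block 9 (1111111): 7 ones → 1
Block 10 (1111110): 6 ones → 1
Block 11 (1111111): 7 ones → 1

11010001111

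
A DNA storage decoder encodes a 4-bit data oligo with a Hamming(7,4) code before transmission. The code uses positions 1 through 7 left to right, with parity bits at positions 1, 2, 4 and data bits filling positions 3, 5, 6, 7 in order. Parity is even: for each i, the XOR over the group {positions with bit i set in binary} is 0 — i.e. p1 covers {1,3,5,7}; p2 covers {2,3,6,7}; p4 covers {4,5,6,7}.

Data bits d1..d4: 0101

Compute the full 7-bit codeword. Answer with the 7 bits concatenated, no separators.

0100101

Place data at non-parity positions: p1 p2 0 p4 1 0 1
p1 (pos 1,3,5,7): XOR of data positions = 0⊕1⊕1 = 0
p2 (pos 2,3,6,7): XOR of data positions = 0⊕0⊕1 = 1
p4 (pos 4,5,6,7): XOR of data positions = 1⊕0⊕1 = 0
Codeword: 0100101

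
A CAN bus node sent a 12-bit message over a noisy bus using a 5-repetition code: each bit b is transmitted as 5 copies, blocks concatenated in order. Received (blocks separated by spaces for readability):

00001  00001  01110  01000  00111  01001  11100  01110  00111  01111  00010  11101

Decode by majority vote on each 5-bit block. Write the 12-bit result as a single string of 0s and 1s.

001010111101

Block 1 (00001): 1 one → 0
Block 2 (00001): 1 one → 0
Block 3 (01110): 3 ones → 1
Block 4 (01000): 1 one → 0
Block 5 (00111): 3 ones → 1
Block 6 (01001): 2 ones → 0
Block 7 (11100): 3 ones → 1
Block 8 (01110): 3 ones → 1
Block 9 (00111): 3 ones → 1
Block 10 (01111): 4 ones → 1
Block 11 (00010): 1 one → 0
Block 12 (11101): 4 ones → 1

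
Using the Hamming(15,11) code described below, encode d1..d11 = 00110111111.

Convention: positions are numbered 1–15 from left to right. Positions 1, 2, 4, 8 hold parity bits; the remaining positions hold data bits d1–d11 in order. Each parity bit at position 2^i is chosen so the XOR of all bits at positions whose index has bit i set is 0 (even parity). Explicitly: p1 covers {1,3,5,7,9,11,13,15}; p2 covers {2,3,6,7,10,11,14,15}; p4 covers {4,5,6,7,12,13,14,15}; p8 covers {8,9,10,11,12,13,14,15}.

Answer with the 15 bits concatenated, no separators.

000001100111111

Place data at non-parity positions: p1 p2 0 p4 0 1 1 p8 0 1 1 1 1 1 1
p1 (pos 1,3,5,7,9,11,13,15): XOR of data positions = 0⊕0⊕1⊕0⊕1⊕1⊕1 = 0
p2 (pos 2,3,6,7,10,11,14,15): XOR of data positions = 0⊕1⊕1⊕1⊕1⊕1⊕1 = 0
p4 (pos 4,5,6,7,12,13,14,15): XOR of data positions = 0⊕1⊕1⊕1⊕1⊕1⊕1 = 0
p8 (pos 8,9,10,11,12,13,14,15): XOR of data positions = 0⊕1⊕1⊕1⊕1⊕1⊕1 = 0
Codeword: 000001100111111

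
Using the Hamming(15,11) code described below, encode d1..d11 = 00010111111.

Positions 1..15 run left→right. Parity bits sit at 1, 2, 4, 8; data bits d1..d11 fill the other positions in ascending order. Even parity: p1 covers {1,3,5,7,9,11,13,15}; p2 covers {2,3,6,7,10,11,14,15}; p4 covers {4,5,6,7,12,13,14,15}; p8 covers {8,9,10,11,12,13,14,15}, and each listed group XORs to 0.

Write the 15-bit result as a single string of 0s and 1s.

Place data at non-parity positions: p1 p2 0 p4 0 0 1 p8 0 1 1 1 1 1 1
p1 (pos 1,3,5,7,9,11,13,15): XOR of data positions = 0⊕0⊕1⊕0⊕1⊕1⊕1 = 0
p2 (pos 2,3,6,7,10,11,14,15): XOR of data positions = 0⊕0⊕1⊕1⊕1⊕1⊕1 = 1
p4 (pos 4,5,6,7,12,13,14,15): XOR of data positions = 0⊕0⊕1⊕1⊕1⊕1⊕1 = 1
p8 (pos 8,9,10,11,12,13,14,15): XOR of data positions = 0⊕1⊕1⊕1⊕1⊕1⊕1 = 0
Codeword: 010100100111111

010100100111111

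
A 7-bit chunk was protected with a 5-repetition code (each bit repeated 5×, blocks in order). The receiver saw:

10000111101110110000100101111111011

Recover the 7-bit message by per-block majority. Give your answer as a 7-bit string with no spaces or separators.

Block 1 (10000): 1 one → 0
Block 2 (11110): 4 ones → 1
Block 3 (11101): 4 ones → 1
Block 4 (10000): 1 one → 0
Block 5 (10010): 2 ones → 0
Block 6 (11111): 5 ones → 1
Block 7 (11011): 4 ones → 1

0110011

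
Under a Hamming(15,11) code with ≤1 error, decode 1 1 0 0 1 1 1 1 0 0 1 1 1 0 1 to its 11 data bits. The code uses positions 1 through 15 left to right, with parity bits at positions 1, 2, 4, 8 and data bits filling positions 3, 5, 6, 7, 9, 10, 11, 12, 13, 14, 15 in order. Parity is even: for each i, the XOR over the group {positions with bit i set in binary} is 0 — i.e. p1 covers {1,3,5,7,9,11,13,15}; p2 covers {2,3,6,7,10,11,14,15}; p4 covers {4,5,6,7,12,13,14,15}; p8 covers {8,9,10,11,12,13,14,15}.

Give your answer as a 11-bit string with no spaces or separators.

s1 (pos 1,3,5,7,9,11,13,15): 1⊕0⊕1⊕1⊕0⊕1⊕1⊕1 = 0
s2 (pos 2,3,6,7,10,11,14,15): 1⊕0⊕1⊕1⊕0⊕1⊕0⊕1 = 1
s4 (pos 4,5,6,7,12,13,14,15): 0⊕1⊕1⊕1⊕1⊕1⊕0⊕1 = 0
s8 (pos 8,9,10,11,12,13,14,15): 1⊕0⊕0⊕1⊕1⊕1⊕0⊕1 = 1
Syndrome s8…s1 = 1010 → error at position 10.
Flip position 10: 110011110011101 → 110011110111101
Read data bits from positions 3,5,6,7,9,10,11,12,13,14,15: 01110111101

01110111101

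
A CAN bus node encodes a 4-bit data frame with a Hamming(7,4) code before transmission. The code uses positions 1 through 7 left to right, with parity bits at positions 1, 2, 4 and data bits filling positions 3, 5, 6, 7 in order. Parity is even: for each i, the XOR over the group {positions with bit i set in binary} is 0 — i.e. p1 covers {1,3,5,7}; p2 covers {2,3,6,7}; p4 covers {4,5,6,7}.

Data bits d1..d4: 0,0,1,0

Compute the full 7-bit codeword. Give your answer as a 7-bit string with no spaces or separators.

0101010

Place data at non-parity positions: p1 p2 0 p4 0 1 0
p1 (pos 1,3,5,7): XOR of data positions = 0⊕0⊕0 = 0
p2 (pos 2,3,6,7): XOR of data positions = 0⊕1⊕0 = 1
p4 (pos 4,5,6,7): XOR of data positions = 0⊕1⊕0 = 1
Codeword: 0101010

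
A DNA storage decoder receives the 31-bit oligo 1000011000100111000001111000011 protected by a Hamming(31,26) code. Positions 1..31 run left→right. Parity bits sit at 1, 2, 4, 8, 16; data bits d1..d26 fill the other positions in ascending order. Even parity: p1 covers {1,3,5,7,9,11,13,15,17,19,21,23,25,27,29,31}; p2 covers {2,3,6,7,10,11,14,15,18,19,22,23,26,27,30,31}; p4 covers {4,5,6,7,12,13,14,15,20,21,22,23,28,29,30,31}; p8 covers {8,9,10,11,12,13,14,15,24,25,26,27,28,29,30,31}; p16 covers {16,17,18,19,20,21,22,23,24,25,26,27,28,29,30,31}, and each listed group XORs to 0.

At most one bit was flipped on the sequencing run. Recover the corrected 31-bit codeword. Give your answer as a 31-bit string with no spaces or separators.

1000011000100111000001111010011

s1 (pos 1,3,5,7,9,11,13,15,17,19,21,23,25,27,29,31): 1⊕0⊕0⊕1⊕0⊕1⊕0⊕1⊕0⊕0⊕0⊕1⊕1⊕0⊕0⊕1 = 1
s2 (pos 2,3,6,7,10,11,14,15,18,19,22,23,26,27,30,31): 0⊕0⊕1⊕1⊕0⊕1⊕1⊕1⊕0⊕0⊕1⊕1⊕0⊕0⊕1⊕1 = 1
s4 (pos 4,5,6,7,12,13,14,15,20,21,22,23,28,29,30,31): 0⊕0⊕1⊕1⊕0⊕0⊕1⊕1⊕0⊕0⊕1⊕1⊕0⊕0⊕1⊕1 = 0
s8 (pos 8,9,10,11,12,13,14,15,24,25,26,27,28,29,30,31): 0⊕0⊕0⊕1⊕0⊕0⊕1⊕1⊕1⊕1⊕0⊕0⊕0⊕0⊕1⊕1 = 1
s16 (pos 16,17,18,19,20,21,22,23,24,25,26,27,28,29,30,31): 1⊕0⊕0⊕0⊕0⊕0⊕1⊕1⊕1⊕1⊕0⊕0⊕0⊕0⊕1⊕1 = 1
Syndrome s16…s1 = 11011 → error at position 27.
Flip position 27: 1000011000100111000001111000011 → 1000011000100111000001111010011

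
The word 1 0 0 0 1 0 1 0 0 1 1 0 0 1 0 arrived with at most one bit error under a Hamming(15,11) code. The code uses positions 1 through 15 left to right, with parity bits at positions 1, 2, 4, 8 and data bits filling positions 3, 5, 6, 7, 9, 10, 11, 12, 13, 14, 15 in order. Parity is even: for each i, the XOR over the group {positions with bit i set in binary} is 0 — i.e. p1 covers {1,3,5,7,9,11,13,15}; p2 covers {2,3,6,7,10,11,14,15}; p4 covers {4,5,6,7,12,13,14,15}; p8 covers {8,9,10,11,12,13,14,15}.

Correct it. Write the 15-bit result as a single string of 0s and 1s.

s1 (pos 1,3,5,7,9,11,13,15): 1⊕0⊕1⊕1⊕0⊕1⊕0⊕0 = 0
s2 (pos 2,3,6,7,10,11,14,15): 0⊕0⊕0⊕1⊕1⊕1⊕1⊕0 = 0
s4 (pos 4,5,6,7,12,13,14,15): 0⊕1⊕0⊕1⊕0⊕0⊕1⊕0 = 1
s8 (pos 8,9,10,11,12,13,14,15): 0⊕0⊕1⊕1⊕0⊕0⊕1⊕0 = 1
Syndrome s8…s1 = 1100 → error at position 12.
Flip position 12: 100010100110010 → 100010100111010

100010100111010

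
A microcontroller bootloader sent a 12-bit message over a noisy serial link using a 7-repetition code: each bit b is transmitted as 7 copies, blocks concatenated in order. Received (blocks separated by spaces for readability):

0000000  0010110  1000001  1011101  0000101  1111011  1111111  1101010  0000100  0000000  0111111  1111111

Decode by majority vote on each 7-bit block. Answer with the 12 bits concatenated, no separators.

Block 1 (0000000): 0 ones → 0
Block 2 (0010110): 3 ones → 0
Block 3 (1000001): 2 ones → 0
Block 4 (1011101): 5 ones → 1
Block 5 (0000101): 2 ones → 0
Block 6 (1111011): 6 ones → 1
Block 7 (1111111): 7 ones → 1
Block 8 (1101010): 4 ones → 1
Block 9 (0000100): 1 one → 0
Block 10 (0000000): 0 ones → 0
Block 11 (0111111): 6 ones → 1
Block 12 (1111111): 7 ones → 1

000101110011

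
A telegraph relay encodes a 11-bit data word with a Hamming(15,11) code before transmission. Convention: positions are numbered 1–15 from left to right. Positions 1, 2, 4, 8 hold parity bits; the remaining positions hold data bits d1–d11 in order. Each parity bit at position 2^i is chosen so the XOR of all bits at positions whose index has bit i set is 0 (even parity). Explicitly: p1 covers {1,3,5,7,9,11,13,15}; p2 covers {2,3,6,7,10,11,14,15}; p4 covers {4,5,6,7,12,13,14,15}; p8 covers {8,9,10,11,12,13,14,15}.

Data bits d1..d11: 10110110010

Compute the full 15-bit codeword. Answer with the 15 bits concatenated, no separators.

101101110110010

Place data at non-parity positions: p1 p2 1 p4 0 1 1 p8 0 1 1 0 0 1 0
p1 (pos 1,3,5,7,9,11,13,15): XOR of data positions = 1⊕0⊕1⊕0⊕1⊕0⊕0 = 1
p2 (pos 2,3,6,7,10,11,14,15): XOR of data positions = 1⊕1⊕1⊕1⊕1⊕1⊕0 = 0
p4 (pos 4,5,6,7,12,13,14,15): XOR of data positions = 0⊕1⊕1⊕0⊕0⊕1⊕0 = 1
p8 (pos 8,9,10,11,12,13,14,15): XOR of data positions = 0⊕1⊕1⊕0⊕0⊕1⊕0 = 1
Codeword: 101101110110010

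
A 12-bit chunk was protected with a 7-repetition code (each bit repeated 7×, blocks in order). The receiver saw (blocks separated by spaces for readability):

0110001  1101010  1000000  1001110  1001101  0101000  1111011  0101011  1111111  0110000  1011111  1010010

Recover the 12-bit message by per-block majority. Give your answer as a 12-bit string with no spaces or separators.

Block 1 (0110001): 3 ones → 0
Block 2 (1101010): 4 ones → 1
Block 3 (1000000): 1 one → 0
Block 4 (1001110): 4 ones → 1
Block 5 (1001101): 4 ones → 1
Block 6 (0101000): 2 ones → 0
Block 7 (1111011): 6 ones → 1
Block 8 (0101011): 4 ones → 1
Block 9 (1111111): 7 ones → 1
Block 10 (0110000): 2 ones → 0
Block 11 (1011111): 6 ones → 1
Block 12 (1010010): 3 ones → 0

010110111010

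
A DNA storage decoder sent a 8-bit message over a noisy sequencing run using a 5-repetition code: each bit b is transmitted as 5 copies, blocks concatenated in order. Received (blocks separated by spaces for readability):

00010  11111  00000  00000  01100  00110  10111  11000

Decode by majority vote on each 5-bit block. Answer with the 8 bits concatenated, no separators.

01000010

Block 1 (00010): 1 one → 0
Block 2 (11111): 5 ones → 1
Block 3 (00000): 0 ones → 0
Block 4 (00000): 0 ones → 0
Block 5 (01100): 2 ones → 0
Block 6 (00110): 2 ones → 0
Block 7 (10111): 4 ones → 1
Block 8 (11000): 2 ones → 0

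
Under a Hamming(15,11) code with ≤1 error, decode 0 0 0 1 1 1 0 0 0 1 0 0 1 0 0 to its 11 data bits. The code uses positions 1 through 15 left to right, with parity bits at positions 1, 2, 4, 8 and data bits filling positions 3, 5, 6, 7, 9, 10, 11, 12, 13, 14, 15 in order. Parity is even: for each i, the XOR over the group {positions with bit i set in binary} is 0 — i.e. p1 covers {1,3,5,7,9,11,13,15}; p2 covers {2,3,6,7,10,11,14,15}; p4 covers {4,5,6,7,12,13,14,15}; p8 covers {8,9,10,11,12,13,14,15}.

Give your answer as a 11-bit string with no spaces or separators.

s1 (pos 1,3,5,7,9,11,13,15): 0⊕0⊕1⊕0⊕0⊕0⊕1⊕0 = 0
s2 (pos 2,3,6,7,10,11,14,15): 0⊕0⊕1⊕0⊕1⊕0⊕0⊕0 = 0
s4 (pos 4,5,6,7,12,13,14,15): 1⊕1⊕1⊕0⊕0⊕1⊕0⊕0 = 0
s8 (pos 8,9,10,11,12,13,14,15): 0⊕0⊕1⊕0⊕0⊕1⊕0⊕0 = 0
Syndrome s8…s1 = 0000 → no error.
Read data bits from positions 3,5,6,7,9,10,11,12,13,14,15: 01100100100

01100100100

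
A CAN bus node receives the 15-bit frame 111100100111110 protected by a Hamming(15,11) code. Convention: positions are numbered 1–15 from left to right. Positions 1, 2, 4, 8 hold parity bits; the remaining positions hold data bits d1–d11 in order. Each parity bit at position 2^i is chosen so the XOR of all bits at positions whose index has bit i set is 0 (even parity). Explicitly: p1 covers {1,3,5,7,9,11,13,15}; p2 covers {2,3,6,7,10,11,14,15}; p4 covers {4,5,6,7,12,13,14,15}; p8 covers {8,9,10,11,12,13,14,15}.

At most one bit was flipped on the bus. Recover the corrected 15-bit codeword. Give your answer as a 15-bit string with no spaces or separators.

s1 (pos 1,3,5,7,9,11,13,15): 1⊕1⊕0⊕1⊕0⊕1⊕1⊕0 = 1
s2 (pos 2,3,6,7,10,11,14,15): 1⊕1⊕0⊕1⊕1⊕1⊕1⊕0 = 0
s4 (pos 4,5,6,7,12,13,14,15): 1⊕0⊕0⊕1⊕1⊕1⊕1⊕0 = 1
s8 (pos 8,9,10,11,12,13,14,15): 0⊕0⊕1⊕1⊕1⊕1⊕1⊕0 = 1
Syndrome s8…s1 = 1101 → error at position 13.
Flip position 13: 111100100111110 → 111100100111010

111100100111010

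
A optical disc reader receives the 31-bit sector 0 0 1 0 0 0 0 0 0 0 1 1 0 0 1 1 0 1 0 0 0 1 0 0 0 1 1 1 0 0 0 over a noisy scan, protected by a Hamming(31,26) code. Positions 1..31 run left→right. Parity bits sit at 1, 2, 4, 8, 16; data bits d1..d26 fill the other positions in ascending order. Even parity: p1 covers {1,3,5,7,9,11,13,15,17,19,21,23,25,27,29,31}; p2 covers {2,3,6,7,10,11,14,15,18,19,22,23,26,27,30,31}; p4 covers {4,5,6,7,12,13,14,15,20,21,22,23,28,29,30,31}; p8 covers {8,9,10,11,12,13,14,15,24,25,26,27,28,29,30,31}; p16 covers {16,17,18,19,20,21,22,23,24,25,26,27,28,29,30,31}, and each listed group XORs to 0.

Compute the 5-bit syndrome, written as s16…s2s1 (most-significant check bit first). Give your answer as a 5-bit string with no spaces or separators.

s1 (pos 1,3,5,7,9,11,13,15,17,19,21,23,25,27,29,31): 0⊕1⊕0⊕0⊕0⊕1⊕0⊕1⊕0⊕0⊕0⊕0⊕0⊕1⊕0⊕0 = 0
s2 (pos 2,3,6,7,10,11,14,15,18,19,22,23,26,27,30,31): 0⊕1⊕0⊕0⊕0⊕1⊕0⊕1⊕1⊕0⊕1⊕0⊕1⊕1⊕0⊕0 = 1
s4 (pos 4,5,6,7,12,13,14,15,20,21,22,23,28,29,30,31): 0⊕0⊕0⊕0⊕1⊕0⊕0⊕1⊕0⊕0⊕1⊕0⊕1⊕0⊕0⊕0 = 0
s8 (pos 8,9,10,11,12,13,14,15,24,25,26,27,28,29,30,31): 0⊕0⊕0⊕1⊕1⊕0⊕0⊕1⊕0⊕0⊕1⊕1⊕1⊕0⊕0⊕0 = 0
s16 (pos 16,17,18,19,20,21,22,23,24,25,26,27,28,29,30,31): 1⊕0⊕1⊕0⊕0⊕0⊕1⊕0⊕0⊕0⊕1⊕1⊕1⊕0⊕0⊕0 = 0
Syndrome s16…s1 = 00010 → error at position 2.

00010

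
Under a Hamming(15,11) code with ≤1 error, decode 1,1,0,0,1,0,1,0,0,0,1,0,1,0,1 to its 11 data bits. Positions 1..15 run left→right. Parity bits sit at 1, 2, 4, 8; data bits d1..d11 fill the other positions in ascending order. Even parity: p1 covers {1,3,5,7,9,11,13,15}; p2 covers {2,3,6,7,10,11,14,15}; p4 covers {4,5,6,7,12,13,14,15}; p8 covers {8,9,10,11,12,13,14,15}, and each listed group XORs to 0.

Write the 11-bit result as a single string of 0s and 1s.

01010010101

s1 (pos 1,3,5,7,9,11,13,15): 1⊕0⊕1⊕1⊕0⊕1⊕1⊕1 = 0
s2 (pos 2,3,6,7,10,11,14,15): 1⊕0⊕0⊕1⊕0⊕1⊕0⊕1 = 0
s4 (pos 4,5,6,7,12,13,14,15): 0⊕1⊕0⊕1⊕0⊕1⊕0⊕1 = 0
s8 (pos 8,9,10,11,12,13,14,15): 0⊕0⊕0⊕1⊕0⊕1⊕0⊕1 = 1
Syndrome s8…s1 = 1000 → error at position 8.
Flip position 8: 110010100010101 → 110010110010101
Read data bits from positions 3,5,6,7,9,10,11,12,13,14,15: 01010010101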